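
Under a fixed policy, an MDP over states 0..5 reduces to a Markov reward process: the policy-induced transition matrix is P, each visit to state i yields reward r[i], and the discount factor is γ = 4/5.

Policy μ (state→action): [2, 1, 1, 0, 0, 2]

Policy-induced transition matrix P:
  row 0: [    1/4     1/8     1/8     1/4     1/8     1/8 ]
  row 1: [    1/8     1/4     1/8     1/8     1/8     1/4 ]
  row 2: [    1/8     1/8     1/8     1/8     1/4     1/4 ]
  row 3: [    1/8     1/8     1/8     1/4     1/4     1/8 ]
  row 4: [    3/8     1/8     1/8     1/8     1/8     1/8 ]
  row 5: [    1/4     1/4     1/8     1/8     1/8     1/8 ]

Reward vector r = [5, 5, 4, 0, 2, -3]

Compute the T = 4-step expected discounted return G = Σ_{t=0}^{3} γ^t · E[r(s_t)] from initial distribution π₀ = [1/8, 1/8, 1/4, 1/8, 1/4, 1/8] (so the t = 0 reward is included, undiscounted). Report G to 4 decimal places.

G = 6.7216

t=0: π = [0.1250, 0.1250, 0.2500, 0.1250, 0.2500, 0.1250], E[r] = 2.3750, γ^t·E[r] = 2.375000, running G = 2.375000
t=1: π = [0.2188, 0.1563, 0.1250, 0.1563, 0.1719, 0.1719], E[r] = 2.2031, γ^t·E[r] = 1.762500, running G = 4.137500
t=2: π = [0.2168, 0.1660, 0.1250, 0.1719, 0.1602, 0.1602], E[r] = 2.2539, γ^t·E[r] = 1.442500, running G = 5.580000
t=3: π = [0.2122, 0.1658, 0.1250, 0.1736, 0.1621, 0.1614], E[r] = 2.2297, γ^t·E[r] = 1.141625, running G = 6.721625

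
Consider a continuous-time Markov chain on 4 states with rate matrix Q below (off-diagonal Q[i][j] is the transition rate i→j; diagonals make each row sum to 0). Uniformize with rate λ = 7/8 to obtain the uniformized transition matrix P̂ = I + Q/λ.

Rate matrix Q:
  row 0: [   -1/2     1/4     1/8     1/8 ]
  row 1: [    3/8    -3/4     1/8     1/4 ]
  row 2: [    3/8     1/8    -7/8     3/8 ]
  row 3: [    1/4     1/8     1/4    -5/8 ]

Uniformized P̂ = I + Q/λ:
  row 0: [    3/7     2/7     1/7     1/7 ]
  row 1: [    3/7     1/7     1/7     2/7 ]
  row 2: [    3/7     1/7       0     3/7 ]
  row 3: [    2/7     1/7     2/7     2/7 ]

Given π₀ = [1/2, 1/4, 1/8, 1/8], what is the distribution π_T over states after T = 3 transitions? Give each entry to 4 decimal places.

t=0: π = [0.5000, 0.2500, 0.1250, 0.1250]
t=1: π = [0.4107, 0.2143, 0.1429, 0.2321]
t=2: π = [0.3954, 0.2015, 0.1556, 0.2474]
t=3: π = [0.3932, 0.1993, 0.1560, 0.2515]

π = [0.3932, 0.1993, 0.1560, 0.2515]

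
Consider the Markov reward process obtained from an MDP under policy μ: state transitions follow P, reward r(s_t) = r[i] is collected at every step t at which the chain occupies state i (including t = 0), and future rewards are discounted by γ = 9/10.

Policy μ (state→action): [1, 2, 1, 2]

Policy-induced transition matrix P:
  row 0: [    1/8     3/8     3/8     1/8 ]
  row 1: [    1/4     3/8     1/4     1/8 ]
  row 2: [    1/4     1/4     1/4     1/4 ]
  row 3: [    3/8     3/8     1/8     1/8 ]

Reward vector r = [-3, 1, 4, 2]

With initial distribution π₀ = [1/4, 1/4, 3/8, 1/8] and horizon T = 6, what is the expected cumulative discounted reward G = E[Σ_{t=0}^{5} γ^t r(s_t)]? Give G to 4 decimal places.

G = 4.8940

t=0: π = [0.2500, 0.2500, 0.3750, 0.1250], E[r] = 1.2500, γ^t·E[r] = 1.250000, running G = 1.250000
t=1: π = [0.2344, 0.3281, 0.2656, 0.1719], E[r] = 1.0313, γ^t·E[r] = 0.928125, running G = 2.178125
t=2: π = [0.2422, 0.3418, 0.2578, 0.1582], E[r] = 0.9629, γ^t·E[r] = 0.779941, running G = 2.958066
t=3: π = [0.2395, 0.3428, 0.2605, 0.1572], E[r] = 0.9807, γ^t·E[r] = 0.714940, running G = 3.673006
t=4: π = [0.2397, 0.3424, 0.2603, 0.1576], E[r] = 0.9796, γ^t·E[r] = 0.642685, running G = 4.315691
t=5: π = [0.2397, 0.3425, 0.2603, 0.1575], E[r] = 0.9794, γ^t·E[r] = 0.578338, running G = 4.894029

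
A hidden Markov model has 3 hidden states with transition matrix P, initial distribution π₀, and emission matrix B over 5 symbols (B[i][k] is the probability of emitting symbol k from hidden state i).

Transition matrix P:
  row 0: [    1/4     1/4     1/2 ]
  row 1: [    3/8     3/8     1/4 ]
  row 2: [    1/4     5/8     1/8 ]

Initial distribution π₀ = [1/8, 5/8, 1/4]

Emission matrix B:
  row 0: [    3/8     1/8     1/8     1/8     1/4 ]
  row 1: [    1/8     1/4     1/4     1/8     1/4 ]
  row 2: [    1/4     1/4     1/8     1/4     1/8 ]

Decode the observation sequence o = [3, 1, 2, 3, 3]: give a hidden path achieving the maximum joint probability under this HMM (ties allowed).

t=0: δ = [1.562e-02, 7.812e-02, 6.250e-02]  (obs o_0=3)
t=1: δ = [3.662e-03, 9.766e-03, 4.883e-03]  ψ = [1, 2, 1]  (obs o_1=1)
t=2: δ = [4.578e-04, 9.155e-04, 3.052e-04]  ψ = [1, 1, 1]  (obs o_2=2)
t=3: δ = [4.292e-05, 4.292e-05, 5.722e-05]  ψ = [1, 1, 0]  (obs o_3=3)
t=4: δ = [2.012e-06, 4.470e-06, 5.364e-06]  ψ = [1, 2, 0]  (obs o_4=3)
backtrack: best end state = 2; path = [2, 1, 1, 0, 2]

path = [2, 1, 1, 0, 2]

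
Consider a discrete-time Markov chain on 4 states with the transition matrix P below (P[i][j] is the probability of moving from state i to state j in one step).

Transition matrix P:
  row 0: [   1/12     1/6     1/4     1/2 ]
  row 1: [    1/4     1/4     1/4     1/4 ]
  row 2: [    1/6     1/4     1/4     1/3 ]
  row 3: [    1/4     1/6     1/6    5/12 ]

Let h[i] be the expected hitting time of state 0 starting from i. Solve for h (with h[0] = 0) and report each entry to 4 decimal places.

First-step conditioning: h[0] = 0; for i ≠ 0, h[i] = 1 + Σ_k P[i][k]·h[k].
  h[1] = 1 + 1/4·h[1] + 1/4·h[2] + 1/4·h[3]
  h[2] = 1 + 1/4·h[1] + 1/4·h[2] + 1/3·h[3]
  h[3] = 1 + 1/6·h[1] + 1/6·h[2] + 5/12·h[3]
Solving the 3×3 linear system over states ≠ 0 gives exactly h = [0, 121/28, 131/28, 30/7] (h[0] = 0 is the target).

h = [0.0000, 4.3214, 4.6786, 4.2857]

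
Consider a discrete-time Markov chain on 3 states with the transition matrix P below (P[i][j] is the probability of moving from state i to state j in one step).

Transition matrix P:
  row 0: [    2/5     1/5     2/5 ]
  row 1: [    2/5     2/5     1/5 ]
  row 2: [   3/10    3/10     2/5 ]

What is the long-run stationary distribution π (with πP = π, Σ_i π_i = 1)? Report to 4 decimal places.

Balance equations π_j = Σ_i π_i·P[i][j]:
  π_0 = 2/5·π_0 + 2/5·π_1 + 3/10·π_2
  π_1 = 1/5·π_0 + 2/5·π_1 + 3/10·π_2
  normalize: π_0 + π_1 + π_2 = 1
Solving the linear system gives exactly π = [15/41, 12/41, 14/41].

π = [0.3659, 0.2927, 0.3415]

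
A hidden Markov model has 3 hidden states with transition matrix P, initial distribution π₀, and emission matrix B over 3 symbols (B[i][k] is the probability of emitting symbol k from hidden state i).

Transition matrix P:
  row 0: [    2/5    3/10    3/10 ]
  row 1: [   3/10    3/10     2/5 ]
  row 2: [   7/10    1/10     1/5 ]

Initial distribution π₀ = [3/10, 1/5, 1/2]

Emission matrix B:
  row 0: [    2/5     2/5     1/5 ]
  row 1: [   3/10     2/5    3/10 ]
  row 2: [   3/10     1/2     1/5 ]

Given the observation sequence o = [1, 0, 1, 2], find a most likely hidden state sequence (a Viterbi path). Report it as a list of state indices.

path = [2, 0, 2, 0]

t=0: δ = [1.200e-01, 8.000e-02, 2.500e-01]  (obs o_0=1)
t=1: δ = [7.000e-02, 1.080e-02, 1.500e-02]  ψ = [2, 0, 2]  (obs o_1=0)
t=2: δ = [1.120e-02, 8.400e-03, 1.050e-02]  ψ = [0, 0, 0]  (obs o_2=1)
t=3: δ = [1.470e-03, 1.008e-03, 6.720e-04]  ψ = [2, 0, 0]  (obs o_3=2)
backtrack: best end state = 0; path = [2, 0, 2, 0]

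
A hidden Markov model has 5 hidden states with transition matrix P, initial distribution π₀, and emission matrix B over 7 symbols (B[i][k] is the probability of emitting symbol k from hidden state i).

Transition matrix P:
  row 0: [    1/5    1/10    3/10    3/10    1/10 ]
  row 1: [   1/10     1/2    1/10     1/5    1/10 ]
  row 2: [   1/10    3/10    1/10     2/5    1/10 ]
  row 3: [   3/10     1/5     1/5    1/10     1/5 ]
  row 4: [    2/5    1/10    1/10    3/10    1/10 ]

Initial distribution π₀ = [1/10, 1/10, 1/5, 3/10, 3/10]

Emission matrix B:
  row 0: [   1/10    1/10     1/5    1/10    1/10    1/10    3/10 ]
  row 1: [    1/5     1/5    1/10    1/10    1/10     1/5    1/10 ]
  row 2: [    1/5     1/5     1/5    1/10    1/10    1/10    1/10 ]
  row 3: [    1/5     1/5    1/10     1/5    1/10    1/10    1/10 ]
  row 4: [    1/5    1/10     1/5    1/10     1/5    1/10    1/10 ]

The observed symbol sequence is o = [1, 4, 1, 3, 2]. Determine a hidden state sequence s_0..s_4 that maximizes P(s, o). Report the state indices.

t=0: δ = [1.000e-02, 2.000e-02, 4.000e-02, 6.000e-02, 3.000e-02]  (obs o_0=1)
t=1: δ = [1.800e-03, 1.200e-03, 1.200e-03, 1.600e-03, 2.400e-03]  ψ = [3, 2, 3, 2, 3]  (obs o_1=4)
t=2: δ = [9.600e-05, 1.200e-04, 1.080e-04, 1.440e-04, 3.200e-05]  ψ = [4, 1, 0, 4, 3]  (obs o_2=1)
t=3: δ = [4.320e-06, 6.000e-06, 2.880e-06, 8.640e-06, 2.880e-06]  ψ = [3, 1, 0, 2, 3]  (obs o_3=3)
t=4: δ = [5.184e-07, 3.000e-07, 3.456e-07, 1.296e-07, 3.456e-07]  ψ = [3, 1, 3, 0, 3]  (obs o_4=2)
backtrack: best end state = 0; path = [3, 0, 2, 3, 0]

path = [3, 0, 2, 3, 0]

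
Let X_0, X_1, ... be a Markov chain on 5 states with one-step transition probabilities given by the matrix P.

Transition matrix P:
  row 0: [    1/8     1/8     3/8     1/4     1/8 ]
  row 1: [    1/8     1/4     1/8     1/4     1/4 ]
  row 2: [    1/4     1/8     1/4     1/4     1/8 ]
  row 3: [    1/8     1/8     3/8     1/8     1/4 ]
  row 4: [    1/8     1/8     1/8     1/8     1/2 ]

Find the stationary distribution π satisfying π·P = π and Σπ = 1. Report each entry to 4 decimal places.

Balance equations π_j = Σ_i π_i·P[i][j]:
  π_0 = 1/8·π_0 + 1/8·π_1 + 1/4·π_2 + 1/8·π_3 + 1/8·π_4
  π_1 = 1/8·π_0 + 1/4·π_1 + 1/8·π_2 + 1/8·π_3 + 1/8·π_4
  π_2 = 3/8·π_0 + 1/8·π_1 + 1/4·π_2 + 3/8·π_3 + 1/8·π_4
  π_3 = 1/4·π_0 + 1/4·π_1 + 1/4·π_2 + 1/8·π_3 + 1/8·π_4
  normalize: π_0 + π_1 + π_2 + π_3 + π_4 = 1
Solving the linear system gives exactly π = [25/161, 1/7, 39/161, 31/161, 43/161].

π = [0.1553, 0.1429, 0.2422, 0.1925, 0.2671]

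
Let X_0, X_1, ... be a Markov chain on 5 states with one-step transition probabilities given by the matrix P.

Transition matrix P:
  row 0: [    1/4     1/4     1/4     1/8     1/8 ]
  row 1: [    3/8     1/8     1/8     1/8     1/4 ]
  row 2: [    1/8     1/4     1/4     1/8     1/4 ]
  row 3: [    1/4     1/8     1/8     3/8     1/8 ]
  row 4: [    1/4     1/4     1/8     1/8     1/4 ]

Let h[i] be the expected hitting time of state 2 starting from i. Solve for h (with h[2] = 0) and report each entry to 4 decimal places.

First-step conditioning: h[2] = 0; for i ≠ 2, h[i] = 1 + Σ_k P[i][k]·h[k].
  h[0] = 1 + 1/4·h[0] + 1/4·h[1] + 1/8·h[3] + 1/8·h[4]
  h[1] = 1 + 3/8·h[0] + 1/8·h[1] + 1/8·h[3] + 1/4·h[4]
  h[3] = 1 + 1/4·h[0] + 1/8·h[1] + 3/8·h[3] + 1/8·h[4]
  h[4] = 1 + 1/4·h[0] + 1/4·h[1] + 1/8·h[3] + 1/4·h[4]
Solving the 4×4 linear system over states ≠ 2 gives exactly h = [3024/551, 3408/551, 0, 3464/551, 3456/551] (h[2] = 0 is the target).

h = [5.4882, 6.1851, 0.0000, 6.2868, 6.2722]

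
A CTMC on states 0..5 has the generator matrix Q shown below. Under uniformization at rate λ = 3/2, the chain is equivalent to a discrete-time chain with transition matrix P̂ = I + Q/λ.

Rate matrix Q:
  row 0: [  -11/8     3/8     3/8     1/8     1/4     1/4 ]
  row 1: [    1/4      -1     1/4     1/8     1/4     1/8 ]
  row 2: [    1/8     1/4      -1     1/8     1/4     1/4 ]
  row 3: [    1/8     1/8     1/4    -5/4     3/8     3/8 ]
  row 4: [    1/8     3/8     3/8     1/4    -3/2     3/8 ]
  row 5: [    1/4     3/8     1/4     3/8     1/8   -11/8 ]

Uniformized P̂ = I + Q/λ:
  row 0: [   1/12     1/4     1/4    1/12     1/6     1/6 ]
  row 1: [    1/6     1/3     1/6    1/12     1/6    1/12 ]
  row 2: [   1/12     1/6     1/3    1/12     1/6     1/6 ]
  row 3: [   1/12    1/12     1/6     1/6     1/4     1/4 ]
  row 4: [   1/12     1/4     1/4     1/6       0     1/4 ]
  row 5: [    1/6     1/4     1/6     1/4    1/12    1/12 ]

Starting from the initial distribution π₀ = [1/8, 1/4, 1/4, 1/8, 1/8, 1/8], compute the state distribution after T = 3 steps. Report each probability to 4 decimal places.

π = [0.1155, 0.2282, 0.2257, 0.1322, 0.1413, 0.1571]

t=0: π = [0.1250, 0.2500, 0.2500, 0.1250, 0.1250, 0.1250]
t=1: π = [0.1146, 0.2292, 0.2292, 0.1250, 0.1458, 0.1563]
t=2: π = [0.1155, 0.2292, 0.2266, 0.1319, 0.1398, 0.1571]
t=3: π = [0.1155, 0.2282, 0.2257, 0.1322, 0.1413, 0.1571]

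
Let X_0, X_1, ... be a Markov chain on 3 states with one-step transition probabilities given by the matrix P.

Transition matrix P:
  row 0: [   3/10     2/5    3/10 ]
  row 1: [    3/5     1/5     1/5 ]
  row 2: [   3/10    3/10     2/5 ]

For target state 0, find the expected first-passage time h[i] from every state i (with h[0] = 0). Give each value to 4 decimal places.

First-step conditioning: h[0] = 0; for i ≠ 0, h[i] = 1 + Σ_k P[i][k]·h[k].
  h[1] = 1 + 1/5·h[1] + 1/5·h[2]
  h[2] = 1 + 3/10·h[1] + 2/5·h[2]
Solving the 2×2 linear system over states ≠ 0 gives exactly h = [0, 40/21, 55/21] (h[0] = 0 is the target).

h = [0.0000, 1.9048, 2.6190]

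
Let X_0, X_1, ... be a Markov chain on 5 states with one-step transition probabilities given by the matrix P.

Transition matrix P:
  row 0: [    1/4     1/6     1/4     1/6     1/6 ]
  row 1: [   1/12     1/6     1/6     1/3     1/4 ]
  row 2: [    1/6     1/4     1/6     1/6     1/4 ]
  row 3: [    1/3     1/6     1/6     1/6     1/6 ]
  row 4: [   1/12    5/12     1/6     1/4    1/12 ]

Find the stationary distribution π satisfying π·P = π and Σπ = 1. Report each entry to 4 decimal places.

π = [0.1842, 0.2282, 0.1820, 0.2201, 0.1854]

Balance equations π_j = Σ_i π_i·P[i][j]:
  π_0 = 1/4·π_0 + 1/12·π_1 + 1/6·π_2 + 1/3·π_3 + 1/12·π_4
  π_1 = 1/6·π_0 + 1/6·π_1 + 1/4·π_2 + 1/6·π_3 + 5/12·π_4
  π_2 = 1/4·π_0 + 1/6·π_1 + 1/6·π_2 + 1/6·π_3 + 1/6·π_4
  π_3 = 1/6·π_0 + 1/3·π_1 + 1/6·π_2 + 1/6·π_3 + 1/4·π_4
  normalize: π_0 + π_1 + π_2 + π_3 + π_4 = 1
Solving the linear system gives exactly π = [1490/8087, 5536/24261, 1472/8087, 5341/24261, 4498/24261].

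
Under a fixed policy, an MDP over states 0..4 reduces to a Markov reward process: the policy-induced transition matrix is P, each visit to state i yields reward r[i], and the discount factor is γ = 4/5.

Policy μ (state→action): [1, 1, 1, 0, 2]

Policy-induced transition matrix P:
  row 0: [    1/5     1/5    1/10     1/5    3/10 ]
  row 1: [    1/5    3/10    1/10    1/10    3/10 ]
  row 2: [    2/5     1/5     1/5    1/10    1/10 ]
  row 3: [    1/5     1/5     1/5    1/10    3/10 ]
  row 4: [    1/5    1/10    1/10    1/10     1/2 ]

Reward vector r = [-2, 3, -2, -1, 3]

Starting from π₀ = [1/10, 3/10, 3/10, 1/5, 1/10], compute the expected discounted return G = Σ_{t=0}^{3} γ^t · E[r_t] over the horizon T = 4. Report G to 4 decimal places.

G = 1.4533

t=0: π = [0.1000, 0.3000, 0.3000, 0.2000, 0.1000], E[r] = 0.2000, γ^t·E[r] = 0.200000, running G = 0.200000
t=1: π = [0.2600, 0.2200, 0.1500, 0.1100, 0.2600], E[r] = 0.5100, γ^t·E[r] = 0.408000, running G = 0.608000
t=2: π = [0.2300, 0.1960, 0.1260, 0.1260, 0.3220], E[r] = 0.7160, γ^t·E[r] = 0.458240, running G = 1.066240
t=3: π = [0.2252, 0.1874, 0.1252, 0.1230, 0.3392], E[r] = 0.7560, γ^t·E[r] = 0.387072, running G = 1.453312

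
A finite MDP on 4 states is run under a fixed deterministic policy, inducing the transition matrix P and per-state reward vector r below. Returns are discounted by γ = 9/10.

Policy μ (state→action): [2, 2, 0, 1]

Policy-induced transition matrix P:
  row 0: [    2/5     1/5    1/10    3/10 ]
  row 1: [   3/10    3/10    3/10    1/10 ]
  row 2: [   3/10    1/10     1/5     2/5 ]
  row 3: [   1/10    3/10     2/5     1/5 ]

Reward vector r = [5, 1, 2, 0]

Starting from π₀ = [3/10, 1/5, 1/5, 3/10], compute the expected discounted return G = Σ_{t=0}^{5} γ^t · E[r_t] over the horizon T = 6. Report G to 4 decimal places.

t=0: π = [0.3000, 0.2000, 0.2000, 0.3000], E[r] = 2.1000, γ^t·E[r] = 2.100000, running G = 2.100000
t=1: π = [0.2700, 0.2300, 0.2500, 0.2500], E[r] = 2.0800, γ^t·E[r] = 1.872000, running G = 3.972000
t=2: π = [0.2770, 0.2230, 0.2460, 0.2540], E[r] = 2.1000, γ^t·E[r] = 1.701000, running G = 5.673000
t=3: π = [0.2769, 0.2231, 0.2454, 0.2546], E[r] = 2.0984, γ^t·E[r] = 1.529734, running G = 7.202734
t=4: π = [0.2768, 0.2232, 0.2455, 0.2545], E[r] = 2.0982, γ^t·E[r] = 1.376603, running G = 8.579336
t=5: π = [0.2768, 0.2232, 0.2455, 0.2545], E[r] = 2.0982, γ^t·E[r] = 1.238976, running G = 9.818312

G = 9.8183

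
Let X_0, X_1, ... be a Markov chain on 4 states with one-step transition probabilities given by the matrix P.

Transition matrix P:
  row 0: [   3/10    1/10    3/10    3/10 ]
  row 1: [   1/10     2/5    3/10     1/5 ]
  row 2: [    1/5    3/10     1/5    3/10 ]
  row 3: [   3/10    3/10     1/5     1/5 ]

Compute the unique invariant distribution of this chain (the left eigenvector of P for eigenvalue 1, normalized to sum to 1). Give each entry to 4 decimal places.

Balance equations π_j = Σ_i π_i·P[i][j]:
  π_0 = 3/10·π_0 + 1/10·π_1 + 1/5·π_2 + 3/10·π_3
  π_1 = 1/10·π_0 + 2/5·π_1 + 3/10·π_2 + 3/10·π_3
  π_2 = 3/10·π_0 + 3/10·π_1 + 1/5·π_2 + 1/5·π_3
  normalize: π_0 + π_1 + π_2 + π_3 = 1
Solving the linear system gives exactly π = [63/289, 247/867, 217/867, 214/867].

π = [0.2180, 0.2849, 0.2503, 0.2468]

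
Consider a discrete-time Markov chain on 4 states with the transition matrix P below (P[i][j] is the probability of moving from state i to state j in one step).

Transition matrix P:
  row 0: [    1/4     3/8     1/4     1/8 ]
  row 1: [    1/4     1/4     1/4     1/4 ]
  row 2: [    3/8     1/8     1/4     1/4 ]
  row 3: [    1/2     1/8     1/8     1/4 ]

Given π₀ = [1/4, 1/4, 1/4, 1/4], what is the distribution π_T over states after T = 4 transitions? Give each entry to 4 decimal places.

t=0: π = [0.2500, 0.2500, 0.2500, 0.2500]
t=1: π = [0.3438, 0.2188, 0.2188, 0.2188]
t=2: π = [0.3320, 0.2383, 0.2227, 0.2070]
t=3: π = [0.3296, 0.2378, 0.2241, 0.2085]
t=4: π = [0.3301, 0.2371, 0.2239, 0.2088]

π = [0.3301, 0.2371, 0.2239, 0.2088]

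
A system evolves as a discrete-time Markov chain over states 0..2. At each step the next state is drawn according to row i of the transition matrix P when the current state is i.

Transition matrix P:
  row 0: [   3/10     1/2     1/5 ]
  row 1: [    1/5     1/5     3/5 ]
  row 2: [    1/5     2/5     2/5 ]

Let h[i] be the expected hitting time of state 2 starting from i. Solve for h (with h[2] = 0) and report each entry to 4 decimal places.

First-step conditioning: h[2] = 0; for i ≠ 2, h[i] = 1 + Σ_k P[i][k]·h[k].
  h[0] = 1 + 3/10·h[0] + 1/2·h[1]
  h[1] = 1 + 1/5·h[0] + 1/5·h[1]
Solving the 2×2 linear system over states ≠ 2 gives exactly h = [65/23, 45/23, 0] (h[2] = 0 is the target).

h = [2.8261, 1.9565, 0.0000]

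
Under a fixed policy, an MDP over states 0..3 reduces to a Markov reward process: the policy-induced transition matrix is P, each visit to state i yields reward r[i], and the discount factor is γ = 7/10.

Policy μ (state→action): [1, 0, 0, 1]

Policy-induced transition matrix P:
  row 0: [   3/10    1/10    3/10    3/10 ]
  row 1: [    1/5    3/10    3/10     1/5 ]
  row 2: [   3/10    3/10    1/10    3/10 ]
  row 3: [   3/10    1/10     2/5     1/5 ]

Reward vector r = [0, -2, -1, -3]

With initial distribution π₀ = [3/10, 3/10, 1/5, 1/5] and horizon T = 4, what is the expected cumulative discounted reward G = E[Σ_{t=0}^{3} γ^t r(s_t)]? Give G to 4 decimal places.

G = -3.5876

t=0: π = [0.3000, 0.3000, 0.2000, 0.2000], E[r] = -1.4000, γ^t·E[r] = -1.400000, running G = -1.400000
t=1: π = [0.2700, 0.2000, 0.2800, 0.2500], E[r] = -1.4300, γ^t·E[r] = -1.001000, running G = -2.401000
t=2: π = [0.2800, 0.1960, 0.2690, 0.2550], E[r] = -1.4260, γ^t·E[r] = -0.698740, running G = -3.099740
t=3: π = [0.2804, 0.1930, 0.2717, 0.2549], E[r] = -1.4224, γ^t·E[r] = -0.487883, running G = -3.587623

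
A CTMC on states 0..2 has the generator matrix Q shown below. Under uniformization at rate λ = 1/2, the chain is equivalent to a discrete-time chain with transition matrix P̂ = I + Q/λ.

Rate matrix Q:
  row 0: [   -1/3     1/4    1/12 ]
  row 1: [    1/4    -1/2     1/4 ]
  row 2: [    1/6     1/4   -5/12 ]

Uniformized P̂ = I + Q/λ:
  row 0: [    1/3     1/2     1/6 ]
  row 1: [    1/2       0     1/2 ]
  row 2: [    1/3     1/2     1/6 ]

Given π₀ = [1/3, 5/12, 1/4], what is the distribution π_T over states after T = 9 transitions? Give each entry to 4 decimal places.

π = [0.3889, 0.3332, 0.2779]

t=0: π = [0.3333, 0.4167, 0.2500]
t=1: π = [0.4028, 0.2917, 0.3056]
t=2: π = [0.3819, 0.3542, 0.2639]
t=3: π = [0.3924, 0.3229, 0.2847]
t=4: π = [0.3872, 0.3385, 0.2743]
t=5: π = [0.3898, 0.3307, 0.2795]
t=6: π = [0.3885, 0.3346, 0.2769]
t=7: π = [0.3891, 0.3327, 0.2782]
t=8: π = [0.3888, 0.3337, 0.2776]
t=9: π = [0.3889, 0.3332, 0.2779]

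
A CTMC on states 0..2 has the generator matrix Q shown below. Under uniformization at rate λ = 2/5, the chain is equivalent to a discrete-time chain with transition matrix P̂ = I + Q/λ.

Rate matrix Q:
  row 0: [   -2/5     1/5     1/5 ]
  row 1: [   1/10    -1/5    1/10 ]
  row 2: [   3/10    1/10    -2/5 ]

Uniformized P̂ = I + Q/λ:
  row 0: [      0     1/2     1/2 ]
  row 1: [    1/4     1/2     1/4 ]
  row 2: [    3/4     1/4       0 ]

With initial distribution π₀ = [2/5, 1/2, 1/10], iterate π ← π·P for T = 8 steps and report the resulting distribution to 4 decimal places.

t=0: π = [0.4000, 0.5000, 0.1000]
t=1: π = [0.2000, 0.4750, 0.3250]
t=2: π = [0.3625, 0.4188, 0.2188]
t=3: π = [0.2688, 0.4453, 0.2859]
t=4: π = [0.3258, 0.4285, 0.2457]
t=5: π = [0.2914, 0.4386, 0.2700]
t=6: π = [0.3122, 0.4325, 0.2553]
t=7: π = [0.2996, 0.4362, 0.2642]
t=8: π = [0.3072, 0.4339, 0.2589]

π = [0.3072, 0.4339, 0.2589]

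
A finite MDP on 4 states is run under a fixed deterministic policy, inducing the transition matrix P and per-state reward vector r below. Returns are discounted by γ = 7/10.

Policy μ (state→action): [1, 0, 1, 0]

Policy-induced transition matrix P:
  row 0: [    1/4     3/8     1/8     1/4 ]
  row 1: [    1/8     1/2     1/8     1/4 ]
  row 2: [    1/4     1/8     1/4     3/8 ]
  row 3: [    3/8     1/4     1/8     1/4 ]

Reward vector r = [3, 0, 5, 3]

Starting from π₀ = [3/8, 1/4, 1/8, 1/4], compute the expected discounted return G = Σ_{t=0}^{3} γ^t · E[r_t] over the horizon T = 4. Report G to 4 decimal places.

t=0: π = [0.3750, 0.2500, 0.1250, 0.2500], E[r] = 2.5000, γ^t·E[r] = 2.500000, running G = 2.500000
t=1: π = [0.2500, 0.3438, 0.1406, 0.2656], E[r] = 2.2500, γ^t·E[r] = 1.575000, running G = 4.075000
t=2: π = [0.2402, 0.3496, 0.1426, 0.2676], E[r] = 2.2363, γ^t·E[r] = 1.095801, running G = 5.170801
t=3: π = [0.2397, 0.3496, 0.1428, 0.2678], E[r] = 2.2368, γ^t·E[r] = 0.767228, running G = 5.938029

G = 5.9380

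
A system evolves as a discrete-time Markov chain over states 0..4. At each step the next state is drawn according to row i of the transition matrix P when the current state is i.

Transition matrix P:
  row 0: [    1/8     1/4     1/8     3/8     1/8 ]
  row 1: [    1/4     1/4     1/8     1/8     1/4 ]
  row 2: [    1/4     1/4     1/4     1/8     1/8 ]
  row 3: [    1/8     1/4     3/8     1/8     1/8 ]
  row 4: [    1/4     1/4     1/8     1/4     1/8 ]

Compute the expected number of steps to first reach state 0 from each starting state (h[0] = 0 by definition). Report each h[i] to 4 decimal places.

First-step conditioning: h[0] = 0; for i ≠ 0, h[i] = 1 + Σ_k P[i][k]·h[k].
  h[1] = 1 + 1/4·h[1] + 1/8·h[2] + 1/8·h[3] + 1/4·h[4]
  h[2] = 1 + 1/4·h[1] + 1/4·h[2] + 1/8·h[3] + 1/8·h[4]
  h[3] = 1 + 1/4·h[1] + 3/8·h[2] + 1/8·h[3] + 1/8·h[4]
  h[4] = 1 + 1/4·h[1] + 1/8·h[2] + 1/4·h[3] + 1/8·h[4]
Solving the 4×4 linear system over states ≠ 0 gives exactly h = [0, 108/25, 2048/475, 2304/475, 416/95] (h[0] = 0 is the target).

h = [0.0000, 4.3200, 4.3116, 4.8505, 4.3789]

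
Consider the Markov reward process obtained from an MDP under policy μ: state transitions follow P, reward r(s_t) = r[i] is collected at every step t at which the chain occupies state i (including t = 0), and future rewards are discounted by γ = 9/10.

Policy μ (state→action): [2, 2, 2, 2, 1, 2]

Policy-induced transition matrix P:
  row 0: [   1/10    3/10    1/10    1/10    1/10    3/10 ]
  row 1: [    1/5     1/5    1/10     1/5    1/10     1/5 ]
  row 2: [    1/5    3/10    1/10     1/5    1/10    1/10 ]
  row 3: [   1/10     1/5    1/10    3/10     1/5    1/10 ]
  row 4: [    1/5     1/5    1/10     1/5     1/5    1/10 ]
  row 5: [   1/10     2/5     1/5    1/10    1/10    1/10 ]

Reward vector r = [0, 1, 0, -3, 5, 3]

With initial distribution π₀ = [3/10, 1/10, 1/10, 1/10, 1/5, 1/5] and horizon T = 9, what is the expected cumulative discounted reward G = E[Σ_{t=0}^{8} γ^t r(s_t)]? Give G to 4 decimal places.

t=0: π = [0.3000, 0.1000, 0.1000, 0.1000, 0.2000, 0.2000], E[r] = 1.4000, γ^t·E[r] = 1.400000, running G = 1.400000
t=1: π = [0.1400, 0.2800, 0.1200, 0.1600, 0.1300, 0.1700], E[r] = 0.9600, γ^t·E[r] = 0.864000, running G = 2.264000
t=2: π = [0.1530, 0.2600, 0.1170, 0.1850, 0.1290, 0.1560], E[r] = 0.8180, γ^t·E[r] = 0.662580, running G = 2.926580
t=3: π = [0.1506, 0.2582, 0.1156, 0.1876, 0.1314, 0.1566], E[r] = 0.8222, γ^t·E[r] = 0.599384, running G = 3.525964
t=4: π = [0.1505, 0.2579, 0.1157, 0.1880, 0.1319, 0.1559], E[r] = 0.8211, γ^t·E[r] = 0.538750, running G = 4.064714
t=5: π = [0.1506, 0.2578, 0.1156, 0.1882, 0.1320, 0.1559], E[r] = 0.8210, γ^t·E[r] = 0.484790, running G = 4.549504
t=6: π = [0.1505, 0.2578, 0.1156, 0.1882, 0.1320, 0.1559], E[r] = 0.8210, γ^t·E[r] = 0.436328, running G = 4.985832
t=7: π = [0.1505, 0.2578, 0.1156, 0.1882, 0.1320, 0.1559], E[r] = 0.8210, γ^t·E[r] = 0.392693, running G = 5.378525
t=8: π = [0.1505, 0.2578, 0.1156, 0.1882, 0.1320, 0.1559], E[r] = 0.8210, γ^t·E[r] = 0.353424, running G = 5.731949

G = 5.7319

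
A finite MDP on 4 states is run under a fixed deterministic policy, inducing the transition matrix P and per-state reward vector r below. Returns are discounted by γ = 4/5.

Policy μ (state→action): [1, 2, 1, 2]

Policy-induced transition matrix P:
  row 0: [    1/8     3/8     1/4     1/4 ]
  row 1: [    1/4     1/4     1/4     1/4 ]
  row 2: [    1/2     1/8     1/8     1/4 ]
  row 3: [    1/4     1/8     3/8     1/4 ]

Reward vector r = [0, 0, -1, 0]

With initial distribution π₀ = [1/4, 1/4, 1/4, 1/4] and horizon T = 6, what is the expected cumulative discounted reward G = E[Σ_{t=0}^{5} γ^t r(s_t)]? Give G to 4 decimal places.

G = -0.9223

t=0: π = [0.2500, 0.2500, 0.2500, 0.2500], E[r] = -0.2500, γ^t·E[r] = -0.250000, running G = -0.250000
t=1: π = [0.2813, 0.2188, 0.2500, 0.2500], E[r] = -0.2500, γ^t·E[r] = -0.200000, running G = -0.450000
t=2: π = [0.2773, 0.2227, 0.2500, 0.2500], E[r] = -0.2500, γ^t·E[r] = -0.160000, running G = -0.610000
t=3: π = [0.2778, 0.2222, 0.2500, 0.2500], E[r] = -0.2500, γ^t·E[r] = -0.128000, running G = -0.738000
t=4: π = [0.2778, 0.2222, 0.2500, 0.2500], E[r] = -0.2500, γ^t·E[r] = -0.102400, running G = -0.840400
t=5: π = [0.2778, 0.2222, 0.2500, 0.2500], E[r] = -0.2500, γ^t·E[r] = -0.081920, running G = -0.922320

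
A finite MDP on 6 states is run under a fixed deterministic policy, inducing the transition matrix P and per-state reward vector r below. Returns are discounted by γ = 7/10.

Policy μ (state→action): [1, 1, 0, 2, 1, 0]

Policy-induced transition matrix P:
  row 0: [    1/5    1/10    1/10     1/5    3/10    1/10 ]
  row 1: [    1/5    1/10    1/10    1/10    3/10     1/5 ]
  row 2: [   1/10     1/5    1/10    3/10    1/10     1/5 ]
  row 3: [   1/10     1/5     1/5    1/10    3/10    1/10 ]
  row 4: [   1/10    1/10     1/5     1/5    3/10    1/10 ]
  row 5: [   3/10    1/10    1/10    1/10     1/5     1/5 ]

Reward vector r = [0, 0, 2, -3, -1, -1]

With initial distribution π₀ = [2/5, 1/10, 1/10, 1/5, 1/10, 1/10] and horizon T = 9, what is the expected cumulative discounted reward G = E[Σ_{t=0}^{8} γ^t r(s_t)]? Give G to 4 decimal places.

G = -1.9888

t=0: π = [0.4000, 0.1000, 0.1000, 0.2000, 0.1000, 0.1000], E[r] = -0.6000, γ^t·E[r] = -0.600000, running G = -0.600000
t=1: π = [0.1700, 0.1300, 0.1300, 0.1700, 0.2700, 0.1300], E[r] = -0.6500, γ^t·E[r] = -0.455000, running G = -1.055000
t=2: π = [0.1560, 0.1300, 0.1440, 0.1700, 0.2610, 0.1390], E[r] = -0.6220, γ^t·E[r] = -0.304780, running G = -1.359780
t=3: π = [0.1564, 0.1314, 0.1431, 0.1705, 0.2573, 0.1413], E[r] = -0.6239, γ^t·E[r] = -0.213998, running G = -1.573778
t=4: π = [0.1570, 0.1314, 0.1428, 0.1700, 0.2573, 0.1416], E[r] = -0.6232, γ^t·E[r] = -0.149640, running G = -1.723418
t=5: π = [0.1572, 0.1313, 0.1427, 0.1700, 0.2573, 0.1416], E[r] = -0.6234, γ^t·E[r] = -0.104769, running G = -1.828187
t=6: π = [0.1572, 0.1313, 0.1427, 0.1700, 0.2573, 0.1416], E[r] = -0.6234, γ^t·E[r] = -0.073339, running G = -1.901525
t=7: π = [0.1572, 0.1313, 0.1427, 0.1700, 0.2573, 0.1416], E[r] = -0.6234, γ^t·E[r] = -0.051337, running G = -1.952862
t=8: π = [0.1572, 0.1313, 0.1427, 0.1700, 0.2573, 0.1416], E[r] = -0.6234, γ^t·E[r] = -0.035936, running G = -1.988798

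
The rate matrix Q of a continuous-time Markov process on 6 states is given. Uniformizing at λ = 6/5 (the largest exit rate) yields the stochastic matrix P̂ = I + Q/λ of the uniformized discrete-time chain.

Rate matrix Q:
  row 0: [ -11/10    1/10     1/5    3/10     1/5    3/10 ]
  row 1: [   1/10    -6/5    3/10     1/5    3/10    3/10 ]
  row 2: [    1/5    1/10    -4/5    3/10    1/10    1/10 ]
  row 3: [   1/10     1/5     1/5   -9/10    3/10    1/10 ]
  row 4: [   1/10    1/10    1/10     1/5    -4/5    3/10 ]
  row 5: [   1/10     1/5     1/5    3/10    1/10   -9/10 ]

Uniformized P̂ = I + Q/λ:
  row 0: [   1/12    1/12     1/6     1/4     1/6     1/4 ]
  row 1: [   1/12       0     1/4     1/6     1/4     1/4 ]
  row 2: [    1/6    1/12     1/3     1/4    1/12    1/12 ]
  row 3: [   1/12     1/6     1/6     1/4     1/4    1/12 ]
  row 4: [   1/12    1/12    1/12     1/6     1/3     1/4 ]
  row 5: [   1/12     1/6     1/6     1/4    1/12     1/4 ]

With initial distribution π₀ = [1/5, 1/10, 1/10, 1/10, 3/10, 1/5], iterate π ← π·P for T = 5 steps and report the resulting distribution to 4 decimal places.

π = [0.0993, 0.1081, 0.1912, 0.2246, 0.1961, 0.1807]

t=0: π = [0.2000, 0.1000, 0.1000, 0.1000, 0.3000, 0.2000]
t=1: π = [0.0917, 0.1000, 0.1667, 0.2167, 0.2083, 0.2167]
t=2: π = [0.0972, 0.1111, 0.1854, 0.2243, 0.1958, 0.1861]
t=3: π = [0.0988, 0.1083, 0.1905, 0.2244, 0.1963, 0.1817]
t=4: π = [0.0992, 0.1082, 0.1911, 0.2246, 0.1961, 0.1808]
t=5: π = [0.0993, 0.1081, 0.1912, 0.2246, 0.1961, 0.1807]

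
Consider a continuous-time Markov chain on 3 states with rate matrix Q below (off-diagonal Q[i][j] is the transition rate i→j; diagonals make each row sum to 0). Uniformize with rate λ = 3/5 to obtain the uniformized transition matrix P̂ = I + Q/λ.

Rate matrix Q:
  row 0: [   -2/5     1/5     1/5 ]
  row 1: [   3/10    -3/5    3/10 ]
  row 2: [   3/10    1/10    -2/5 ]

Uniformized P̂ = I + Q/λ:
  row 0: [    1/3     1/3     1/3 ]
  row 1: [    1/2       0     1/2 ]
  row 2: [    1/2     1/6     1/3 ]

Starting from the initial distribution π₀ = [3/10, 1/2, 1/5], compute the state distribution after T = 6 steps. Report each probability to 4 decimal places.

π = [0.4286, 0.2041, 0.3673]

t=0: π = [0.3000, 0.5000, 0.2000]
t=1: π = [0.4500, 0.1333, 0.4167]
t=2: π = [0.4250, 0.2194, 0.3556]
t=3: π = [0.4292, 0.2009, 0.3699]
t=4: π = [0.4285, 0.2047, 0.3668]
t=5: π = [0.4286, 0.2040, 0.3675]
t=6: π = [0.4286, 0.2041, 0.3673]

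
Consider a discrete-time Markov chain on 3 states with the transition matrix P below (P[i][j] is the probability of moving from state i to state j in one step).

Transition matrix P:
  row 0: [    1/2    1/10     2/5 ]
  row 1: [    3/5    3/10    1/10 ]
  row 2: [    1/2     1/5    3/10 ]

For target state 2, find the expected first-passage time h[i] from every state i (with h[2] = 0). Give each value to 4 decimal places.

First-step conditioning: h[2] = 0; for i ≠ 2, h[i] = 1 + Σ_k P[i][k]·h[k].
  h[0] = 1 + 1/2·h[0] + 1/10·h[1]
  h[1] = 1 + 3/5·h[0] + 3/10·h[1]
Solving the 2×2 linear system over states ≠ 2 gives exactly h = [80/29, 110/29, 0] (h[2] = 0 is the target).

h = [2.7586, 3.7931, 0.0000]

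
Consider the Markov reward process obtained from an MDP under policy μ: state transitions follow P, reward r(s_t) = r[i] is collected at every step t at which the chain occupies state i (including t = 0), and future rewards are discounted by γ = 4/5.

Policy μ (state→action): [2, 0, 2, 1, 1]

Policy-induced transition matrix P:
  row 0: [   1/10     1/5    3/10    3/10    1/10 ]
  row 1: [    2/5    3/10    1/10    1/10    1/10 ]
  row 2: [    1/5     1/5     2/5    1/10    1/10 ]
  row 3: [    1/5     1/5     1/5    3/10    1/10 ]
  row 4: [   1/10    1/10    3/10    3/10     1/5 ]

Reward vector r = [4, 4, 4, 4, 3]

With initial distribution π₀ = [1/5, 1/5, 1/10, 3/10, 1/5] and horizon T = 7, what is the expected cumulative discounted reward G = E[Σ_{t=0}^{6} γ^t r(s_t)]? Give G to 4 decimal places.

G = 15.2700

t=0: π = [0.2000, 0.2000, 0.1000, 0.3000, 0.2000], E[r] = 3.8000, γ^t·E[r] = 3.800000, running G = 3.800000
t=1: π = [0.2000, 0.2000, 0.2400, 0.2400, 0.1200], E[r] = 3.8800, γ^t·E[r] = 3.104000, running G = 6.904000
t=2: π = [0.2080, 0.2080, 0.2600, 0.2120, 0.1120], E[r] = 3.8880, γ^t·E[r] = 2.488320, running G = 9.392320
t=3: π = [0.2096, 0.2096, 0.2632, 0.2064, 0.1112], E[r] = 3.8888, γ^t·E[r] = 1.991066, running G = 11.383386
t=4: π = [0.2098, 0.2098, 0.2638, 0.2054, 0.1111], E[r] = 3.8889, γ^t·E[r] = 1.592885, running G = 12.976271
t=5: π = [0.2099, 0.2099, 0.2639, 0.2053, 0.1111], E[r] = 3.8889, γ^t·E[r] = 1.274311, running G = 14.250582
t=6: π = [0.2099, 0.2099, 0.2639, 0.2053, 0.1111], E[r] = 3.8889, γ^t·E[r] = 1.019449, running G = 15.270031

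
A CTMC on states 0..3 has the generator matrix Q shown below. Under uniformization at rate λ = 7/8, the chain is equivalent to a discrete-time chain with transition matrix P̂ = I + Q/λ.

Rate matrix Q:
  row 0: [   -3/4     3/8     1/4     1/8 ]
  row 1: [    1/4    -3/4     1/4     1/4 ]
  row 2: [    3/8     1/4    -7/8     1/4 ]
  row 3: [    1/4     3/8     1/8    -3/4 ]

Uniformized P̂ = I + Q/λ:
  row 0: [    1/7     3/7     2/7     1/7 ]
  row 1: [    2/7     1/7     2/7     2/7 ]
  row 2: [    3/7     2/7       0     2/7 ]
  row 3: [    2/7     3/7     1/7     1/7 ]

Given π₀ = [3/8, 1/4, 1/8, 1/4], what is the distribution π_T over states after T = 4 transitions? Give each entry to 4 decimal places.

π = [0.2749, 0.3104, 0.1986, 0.2161]

t=0: π = [0.3750, 0.2500, 0.1250, 0.2500]
t=1: π = [0.2500, 0.3393, 0.2143, 0.1964]
t=2: π = [0.2806, 0.3010, 0.1964, 0.2219]
t=3: π = [0.2737, 0.3145, 0.1979, 0.2139]
t=4: π = [0.2749, 0.3104, 0.1986, 0.2161]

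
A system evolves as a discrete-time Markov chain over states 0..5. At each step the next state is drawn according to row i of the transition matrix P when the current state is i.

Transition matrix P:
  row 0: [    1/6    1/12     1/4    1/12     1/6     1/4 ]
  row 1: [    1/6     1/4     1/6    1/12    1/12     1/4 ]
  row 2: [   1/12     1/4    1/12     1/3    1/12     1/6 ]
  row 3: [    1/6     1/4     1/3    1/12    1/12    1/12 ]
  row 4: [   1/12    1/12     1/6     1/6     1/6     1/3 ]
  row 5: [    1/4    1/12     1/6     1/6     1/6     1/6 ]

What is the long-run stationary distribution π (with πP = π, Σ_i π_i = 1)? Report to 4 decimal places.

Balance equations π_j = Σ_i π_i·P[i][j]:
  π_0 = 1/6·π_0 + 1/6·π_1 + 1/12·π_2 + 1/6·π_3 + 1/12·π_4 + 1/4·π_5
  π_1 = 1/12·π_0 + 1/4·π_1 + 1/4·π_2 + 1/4·π_3 + 1/12·π_4 + 1/12·π_5
  π_2 = 1/4·π_0 + 1/6·π_1 + 1/12·π_2 + 1/3·π_3 + 1/6·π_4 + 1/6·π_5
  π_3 = 1/12·π_0 + 1/12·π_1 + 1/3·π_2 + 1/12·π_3 + 1/6·π_4 + 1/6·π_5
  π_4 = 1/6·π_0 + 1/12·π_1 + 1/12·π_2 + 1/12·π_3 + 1/6·π_4 + 1/6·π_5
  normalize: π_0 + π_1 + π_2 + π_3 + π_4 + π_5 = 1
Solving the linear system gives exactly π = [3453/21952, 19/112, 12529/65856, 10403/65856, 83/672, 13259/65856].

π = [0.1573, 0.1696, 0.1902, 0.1580, 0.1235, 0.2013]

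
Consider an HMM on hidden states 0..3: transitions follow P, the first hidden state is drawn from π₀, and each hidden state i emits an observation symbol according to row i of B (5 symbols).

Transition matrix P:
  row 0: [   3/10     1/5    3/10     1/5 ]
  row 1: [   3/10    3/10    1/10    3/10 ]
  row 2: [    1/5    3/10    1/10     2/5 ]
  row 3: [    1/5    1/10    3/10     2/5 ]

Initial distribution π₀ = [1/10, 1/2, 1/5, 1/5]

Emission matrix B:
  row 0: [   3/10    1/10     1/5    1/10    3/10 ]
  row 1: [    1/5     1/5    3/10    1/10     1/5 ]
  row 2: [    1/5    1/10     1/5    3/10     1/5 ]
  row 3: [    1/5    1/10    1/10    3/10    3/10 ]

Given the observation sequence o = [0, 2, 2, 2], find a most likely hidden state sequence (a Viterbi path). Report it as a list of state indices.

path = [1, 1, 1, 1]

t=0: δ = [3.000e-02, 1.000e-01, 4.000e-02, 4.000e-02]  (obs o_0=0)
t=1: δ = [6.000e-03, 9.000e-03, 2.400e-03, 3.000e-03]  ψ = [1, 1, 3, 1]  (obs o_1=2)
t=2: δ = [5.400e-04, 8.100e-04, 3.600e-04, 2.700e-04]  ψ = [1, 1, 0, 1]  (obs o_2=2)
t=3: δ = [4.860e-05, 7.290e-05, 3.240e-05, 2.430e-05]  ψ = [1, 1, 0, 1]  (obs o_3=2)
backtrack: best end state = 1; path = [1, 1, 1, 1]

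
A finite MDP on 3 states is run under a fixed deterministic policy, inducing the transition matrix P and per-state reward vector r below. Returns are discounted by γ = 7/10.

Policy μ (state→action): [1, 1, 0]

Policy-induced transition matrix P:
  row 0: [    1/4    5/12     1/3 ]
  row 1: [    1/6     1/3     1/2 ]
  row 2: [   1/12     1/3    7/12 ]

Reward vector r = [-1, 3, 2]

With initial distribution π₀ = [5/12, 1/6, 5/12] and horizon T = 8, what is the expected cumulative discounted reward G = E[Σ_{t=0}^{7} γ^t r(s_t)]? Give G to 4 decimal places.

G = 5.0109

t=0: π = [0.4167, 0.1667, 0.4167], E[r] = 0.9167, γ^t·E[r] = 0.916667, running G = 0.916667
t=1: π = [0.1667, 0.3681, 0.4653], E[r] = 1.8681, γ^t·E[r] = 1.307639, running G = 2.224306
t=2: π = [0.1418, 0.3472, 0.5110], E[r] = 1.9219, γ^t·E[r] = 0.941719, running G = 3.166024
t=3: π = [0.1359, 0.3451, 0.5190], E[r] = 1.9375, γ^t·E[r] = 0.664546, running G = 3.830570
t=4: π = [0.1347, 0.3447, 0.5206], E[r] = 1.9404, γ^t·E[r] = 0.465895, running G = 4.296466
t=5: π = [0.1345, 0.3446, 0.5209], E[r] = 1.9410, γ^t·E[r] = 0.326228, running G = 4.622694
t=6: π = [0.1345, 0.3445, 0.5210], E[r] = 1.9411, γ^t·E[r] = 0.228374, running G = 4.851067
t=7: π = [0.1345, 0.3445, 0.5210], E[r] = 1.9412, γ^t·E[r] = 0.159864, running G = 5.010931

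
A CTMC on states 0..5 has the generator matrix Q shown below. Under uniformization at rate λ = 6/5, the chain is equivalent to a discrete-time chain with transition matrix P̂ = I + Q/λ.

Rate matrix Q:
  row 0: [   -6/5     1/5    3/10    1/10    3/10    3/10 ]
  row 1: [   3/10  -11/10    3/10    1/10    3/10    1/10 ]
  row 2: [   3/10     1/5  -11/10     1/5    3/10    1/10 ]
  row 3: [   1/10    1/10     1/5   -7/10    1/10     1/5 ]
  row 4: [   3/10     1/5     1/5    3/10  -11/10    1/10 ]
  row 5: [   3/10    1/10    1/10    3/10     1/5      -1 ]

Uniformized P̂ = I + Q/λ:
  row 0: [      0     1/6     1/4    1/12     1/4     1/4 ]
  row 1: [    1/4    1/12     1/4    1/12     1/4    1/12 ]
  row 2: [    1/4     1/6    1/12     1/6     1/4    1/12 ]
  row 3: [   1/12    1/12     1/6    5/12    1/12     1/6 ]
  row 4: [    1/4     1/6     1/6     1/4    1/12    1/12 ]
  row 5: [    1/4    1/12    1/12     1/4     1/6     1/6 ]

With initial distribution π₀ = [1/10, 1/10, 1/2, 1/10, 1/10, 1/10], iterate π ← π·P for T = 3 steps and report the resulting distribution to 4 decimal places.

t=0: π = [0.1000, 0.1000, 0.5000, 0.1000, 0.1000, 0.1000]
t=1: π = [0.2083, 0.1417, 0.1333, 0.1917, 0.2083, 0.1167]
t=2: π = [0.1660, 0.1292, 0.1750, 0.2125, 0.1736, 0.1438]
t=3: π = [0.1731, 0.1262, 0.1647, 0.2216, 0.1737, 0.1407]

π = [0.1731, 0.1262, 0.1647, 0.2216, 0.1737, 0.1407]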